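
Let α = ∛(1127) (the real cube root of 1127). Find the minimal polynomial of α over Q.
m_α(x) = x^3 - 1127

α satisfies α^3 = 1127, so x^3 - 1127 annihilates α. By the rational root test, a rational root p/q (in lowest terms) of x^3 - 1127 would satisfy p^3 = 1127 q^3, forcing q = 1 and p^3 = 1127; but 1127 is not a perfect cube, contradiction. A monic cubic over Q with no rational root is irreducible (any nontrivial factorization would include a linear factor). Hence x^3 - 1127 is the minimal polynomial of α, and in particular [Q(α):Q] = 3.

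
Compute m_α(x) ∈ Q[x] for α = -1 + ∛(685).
m_α(x) = x^3 + 3x^2 + 3x - 684

Set β = α + 1 = ∛(685), so β^3 = 685. Then (α + 1)^3 - 685 = 0, i.e. α is a root of g(x) = (x + 1)^3 - 685 = x^3 + 3x^2 + 3x - 684. Since g(x) = h(x + 1) where h(x) = x^3 - 685, and h is irreducible over Q (because 685 is not a perfect cube, so h has no rational root, and a monic cubic with no rational root is irreducible), g is also irreducible (irreducibility is preserved under the substitution x → x + 1). Hence m_α(x) = x^3 + 3x^2 + 3x - 684.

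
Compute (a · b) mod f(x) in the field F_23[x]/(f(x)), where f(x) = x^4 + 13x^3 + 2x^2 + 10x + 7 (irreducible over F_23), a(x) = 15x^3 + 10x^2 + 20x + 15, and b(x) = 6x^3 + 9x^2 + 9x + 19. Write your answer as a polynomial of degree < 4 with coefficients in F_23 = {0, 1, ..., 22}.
a · b ≡ 7x^3 + 22x^2 + 12x + 13 (mod f(x))

Multiply in F_23[x]: a(x)·b(x) = (15x^3 + 10x^2 + 20x + 15)·(6x^3 + 9x^2 + 9x + 19) = 21x^6 + 11x^5 + x^3 + 22x^2 + 9x + 9. This has degree ≥ 4, so divide by f(x) over F_23: 21x^6 + 11x^5 + x^3 + 22x^2 + 9x + 9 = (21x^2 + 14x + 6)·(x^4 + 13x^3 + 2x^2 + 10x + 7) + (7x^3 + 22x^2 + 12x + 13). Hence a·b ≡ 7x^3 + 22x^2 + 12x + 13 (mod f). (F_23[x]/(f) is a field with 23^4 = 279841 elements since f is irreducible of degree 4.)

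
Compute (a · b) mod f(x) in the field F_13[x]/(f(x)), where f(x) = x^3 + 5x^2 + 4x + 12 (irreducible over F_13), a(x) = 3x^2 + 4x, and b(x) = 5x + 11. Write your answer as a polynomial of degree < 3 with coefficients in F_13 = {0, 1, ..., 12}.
a · b ≡ 4x^2 + 10x + 2 (mod f(x))

Multiply in F_13[x]: a(x)·b(x) = (3x^2 + 4x)·(5x + 11) = 2x^3 + x^2 + 5x. This has degree ≥ 3, so divide by f(x) over F_13: 2x^3 + x^2 + 5x = (2)·(x^3 + 5x^2 + 4x + 12) + (4x^2 + 10x + 2). Hence a·b ≡ 4x^2 + 10x + 2 (mod f). (F_13[x]/(f) is a field with 13^3 = 2197 elements since f is irreducible of degree 3.)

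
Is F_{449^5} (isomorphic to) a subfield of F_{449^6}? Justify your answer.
No: F_{449^5} is not a subfield of F_{449^6}

F_{p^m} embeds in F_{p^n} iff m | n. Here 5 ∤ 6 (since 6 = 1·5 + 1 with remainder 1 ≠ 0), so F_{449^5} is not a subfield of F_{449^6}. Equivalently: if it were, the tower law would give 5 = [F_{449^5}:F_449] dividing [F_{449^6}:F_449] = 6, contradiction.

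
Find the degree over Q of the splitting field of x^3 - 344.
[K : Q] = 6

The roots of x^3 - 344 are ∛344, ω∛344, ω^2∛344 where ω = e^(2πi/3) is a primitive cube root of unity, so K = Q(∛344, ω). Now [Q(∛344):Q] = 3 (since 344 is not a perfect cube, x^3 - 344 is irreducible) and [Q(ω):Q] = 2. Both 2 and 3 divide [K:Q], and [K:Q] ≤ 3·2 = 6, so [K:Q] = 6. (Equivalently: Q(∛344) ⊂ R but ω ∉ R, so [K : Q(∛344)] = 2.)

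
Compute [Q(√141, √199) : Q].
[Q(√141, √199) : Q] = 4

[Q(√141):Q] = 2 (min poly x^2 - 141, irreducible since 141 is squarefree > 1). For the top step, suppose √199 ∈ Q(√141), say √199 = c + d√141 with c, d ∈ Q. Squaring: 199 = c^2 + 141d^2 + 2cd√141. Since √141 ∉ Q this forces 2cd = 0. If d = 0 then √199 = c ∈ Q, contradicting 199 squarefree > 1. If c = 0 then 199 = 141d^2, so 141·199 = (141d)^2 is a perfect square in Q — but 141·199 = 28059 is not a perfect square (since 141 and 199 are distinct squarefree integers). Contradiction. Hence √199 ∉ Q(√141), so x^2 - 199 stays irreducible over Q(√141) and [Q(√141, √199) : Q(√141)] = 2. By the tower law, [Q(√141, √199) : Q] = 2 · 2 = 4.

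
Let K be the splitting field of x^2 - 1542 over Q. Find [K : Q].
[K : Q] = 2

f(x) = x^2 - 1542 factors as (x - √1542)(x + √1542). The splitting field is K = Q(√1542). Since 1542 is squarefree and > 1, it is not a perfect square, so x^2 - 1542 is irreducible over Q and [Q(√1542) : Q] = 2. Hence [K : Q] = 2.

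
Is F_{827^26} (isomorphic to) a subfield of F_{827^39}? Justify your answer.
No: F_{827^26} is not a subfield of F_{827^39}

F_{p^m} embeds in F_{p^n} iff m | n. Here 26 ∤ 39 (since 39 = 1·26 + 13 with remainder 13 ≠ 0), so F_{827^26} is not a subfield of F_{827^39}. Equivalently: if it were, the tower law would give 26 = [F_{827^26}:F_827] dividing [F_{827^39}:F_827] = 39, contradiction.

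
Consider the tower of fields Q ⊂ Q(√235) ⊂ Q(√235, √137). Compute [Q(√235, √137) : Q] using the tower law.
[Q(√235, √137) : Q] = 4

[Q(√235):Q] = 2 (min poly x^2 - 235, irreducible since 235 is squarefree > 1). For the top step, suppose √137 ∈ Q(√235), say √137 = c + d√235 with c, d ∈ Q. Squaring: 137 = c^2 + 235d^2 + 2cd√235. Since √235 ∉ Q this forces 2cd = 0. If d = 0 then √137 = c ∈ Q, contradicting 137 squarefree > 1. If c = 0 then 137 = 235d^2, so 235·137 = (235d)^2 is a perfect square in Q — but 235·137 = 32195 is not a perfect square (since 235 and 137 are distinct squarefree integers). Contradiction. Hence √137 ∉ Q(√235), so x^2 - 137 stays irreducible over Q(√235) and [Q(√235, √137) : Q(√235)] = 2. By the tower law, [Q(√235, √137) : Q] = 2 · 2 = 4.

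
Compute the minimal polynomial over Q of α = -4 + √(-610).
m_α(x) = x^2 + 8x + 626

From α + 4 = √(-610), squaring gives (α + 4)^2 = -610, i.e. α^2 + 8α + 16 = -610, so α^2 + 8α + 626 = 0. The discriminant of x^2 + 8x + 626 is (8)^2 - 4·(626) = 64 - 2504 = -2440, and 4·(-610) is not a perfect square in Q since -610 is squarefree and ≠ 1. Hence x^2 + 8x + 626 is irreducible over Q and is the minimal polynomial of α.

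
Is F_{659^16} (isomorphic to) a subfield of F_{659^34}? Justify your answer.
No: F_{659^16} is not a subfield of F_{659^34}

F_{p^m} embeds in F_{p^n} iff m | n. Here 16 ∤ 34 (since 34 = 2·16 + 2 with remainder 2 ≠ 0), so F_{659^16} is not a subfield of F_{659^34}. Equivalently: if it were, the tower law would give 16 = [F_{659^16}:F_659] dividing [F_{659^34}:F_659] = 34, contradiction.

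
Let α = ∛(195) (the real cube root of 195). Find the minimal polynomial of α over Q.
m_α(x) = x^3 - 195

α satisfies α^3 = 195, so x^3 - 195 annihilates α. By the rational root test, a rational root p/q (in lowest terms) of x^3 - 195 would satisfy p^3 = 195 q^3, forcing q = 1 and p^3 = 195; but 195 is not a perfect cube, contradiction. A monic cubic over Q with no rational root is irreducible (any nontrivial factorization would include a linear factor). Hence x^3 - 195 is the minimal polynomial of α, and in particular [Q(α):Q] = 3.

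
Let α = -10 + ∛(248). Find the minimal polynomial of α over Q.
m_α(x) = x^3 + 30x^2 + 300x + 752

Set β = α + 10 = ∛(248), so β^3 = 248. Then (α + 10)^3 - 248 = 0, i.e. α is a root of g(x) = (x + 10)^3 - 248 = x^3 + 30x^2 + 300x + 752. Since g(x) = h(x + 10) where h(x) = x^3 - 248, and h is irreducible over Q (because 248 is not a perfect cube, so h has no rational root, and a monic cubic with no rational root is irreducible), g is also irreducible (irreducibility is preserved under the substitution x → x + 10). Hence m_α(x) = x^3 + 30x^2 + 300x + 752.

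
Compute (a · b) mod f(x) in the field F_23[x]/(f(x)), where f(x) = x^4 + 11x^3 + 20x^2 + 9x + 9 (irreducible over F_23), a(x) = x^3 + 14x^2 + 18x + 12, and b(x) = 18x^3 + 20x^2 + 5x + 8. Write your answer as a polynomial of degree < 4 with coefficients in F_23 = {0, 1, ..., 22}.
a · b ≡ 6x^3 + 12x^2 + 6 (mod f(x))

Multiply in F_23[x]: a(x)·b(x) = (x^3 + 14x^2 + 18x + 12)·(18x^3 + 20x^2 + 5x + 8) = 18x^6 + 19x^5 + 11x^4 + 10x^3 + 5x^2 + 20x + 4. This has degree ≥ 4, so divide by f(x) over F_23: 18x^6 + 19x^5 + 11x^4 + 10x^3 + 5x^2 + 20x + 4 = (18x^2 + 5x + 10)·(x^4 + 11x^3 + 20x^2 + 9x + 9) + (6x^3 + 12x^2 + 6). Hence a·b ≡ 6x^3 + 12x^2 + 6 (mod f). (F_23[x]/(f) is a field with 23^4 = 279841 elements since f is irreducible of degree 4.)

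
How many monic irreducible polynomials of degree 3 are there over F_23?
There are 4048 monic irreducible polynomials of degree 3 over F_23

Each element of F_{23^3} that lies in no proper subfield is a root of exactly one monic irreducible of degree 3 over F_23, and each such polynomial has 3 distinct roots in F_{23^3}. By Möbius inversion the count is N_23(3) = (1/3) Σ_{d|3} μ(3/d) · 23^d = (1/3)(μ(3)·23^1 + μ(1)·23^3) = 12144/3 = 4048.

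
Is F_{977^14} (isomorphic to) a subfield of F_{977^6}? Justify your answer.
No: F_{977^14} is not a subfield of F_{977^6}

F_{p^m} embeds in F_{p^n} iff m | n. Here 14 ∤ 6 (since 6 = 0·14 + 6 with remainder 6 ≠ 0), so F_{977^14} is not a subfield of F_{977^6}. Equivalently: if it were, the tower law would give 14 = [F_{977^14}:F_977] dividing [F_{977^6}:F_977] = 6, contradiction.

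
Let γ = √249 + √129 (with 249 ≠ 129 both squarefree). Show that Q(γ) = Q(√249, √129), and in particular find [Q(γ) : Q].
[Q(γ) : Q] = 4 (equivalently, Q(γ) = Q(√249, √129))

Obviously Q(γ) ⊆ Q(√249, √129), and [Q(√249, √129):Q] = 4 (since 249, 129 are distinct squarefree integers > 1 with 32121 not a perfect square). To show equality we compute the minimal polynomial of γ. From γ = √249 + √129: γ^2 = 249 + 2√(32121) + 129 = 378 + 2√(32121), so γ^2 - 378 = 2√(32121); squaring, (γ^2 - 378)^2 = 4·32121, i.e. γ^4 - 756γ^2 + 142884 - 128484 = 0, i.e. γ^4 - 756γ^2 + 14400 = 0. So γ is a root of x^4 - 756x^2 + 14400. This polynomial is irreducible over Q: it has no rational root (each ±√249 ± √129 is irrational), and any factorization into two quadratics over Q would force √(32121) ∈ Q (pairing opposite roots) or √249, √129 ∈ Q (other pairings), all impossible. Hence [Q(γ):Q] = 4 = [Q(√249, √129):Q], so Q(γ) = Q(√249, √129).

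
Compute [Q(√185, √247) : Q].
[Q(√185, √247) : Q] = 4

[Q(√185):Q] = 2 (min poly x^2 - 185, irreducible since 185 is squarefree > 1). For the top step, suppose √247 ∈ Q(√185), say √247 = c + d√185 with c, d ∈ Q. Squaring: 247 = c^2 + 185d^2 + 2cd√185. Since √185 ∉ Q this forces 2cd = 0. If d = 0 then √247 = c ∈ Q, contradicting 247 squarefree > 1. If c = 0 then 247 = 185d^2, so 185·247 = (185d)^2 is a perfect square in Q — but 185·247 = 45695 is not a perfect square (since 185 and 247 are distinct squarefree integers). Contradiction. Hence √247 ∉ Q(√185), so x^2 - 247 stays irreducible over Q(√185) and [Q(√185, √247) : Q(√185)] = 2. By the tower law, [Q(√185, √247) : Q] = 2 · 2 = 4.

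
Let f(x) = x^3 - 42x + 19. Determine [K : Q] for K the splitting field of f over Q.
[K : Q] = 6

By the rational root test, any rational root of the monic integer polynomial f(x) = x^3 - 42x + 19 must be an integer dividing the constant term 19, i.e. one of ±{1, 19}. Evaluating: f(1) = -22, f(-1) = 60, f(19) = 6080, f(-19) = -6042; none is 0, so f has no rational root and is therefore irreducible over Q (a cubic with no linear factor over a field is irreducible). For an irreducible cubic, the Galois group is A_3 or S_3 according as the discriminant disc(f) = -4a^3 - 27b^2 = -4·(-42)^3 - 27·(19)^2 = 286605 is or is not a square in Q. Here disc(f) = 286605 is not a perfect square in Q, so the Galois group of f over Q is not contained in A_3 and must be all of S_3. The splitting field has degree |S_3| = 6 over Q, so [K : Q] = 6.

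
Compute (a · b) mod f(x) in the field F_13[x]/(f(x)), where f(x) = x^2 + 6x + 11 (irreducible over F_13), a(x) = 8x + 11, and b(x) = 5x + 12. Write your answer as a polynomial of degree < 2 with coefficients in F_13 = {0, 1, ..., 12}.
a · b ≡ 2x + 4 (mod f(x))

Multiply in F_13[x]: a(x)·b(x) = (8x + 11)·(5x + 12) = x^2 + 8x + 2. This has degree ≥ 2, so divide by f(x) over F_13: x^2 + 8x + 2 = (1)·(x^2 + 6x + 11) + (2x + 4). Hence a·b ≡ 2x + 4 (mod f). (F_13[x]/(f) is a field with 13^2 = 169 elements since f is irreducible of degree 2.)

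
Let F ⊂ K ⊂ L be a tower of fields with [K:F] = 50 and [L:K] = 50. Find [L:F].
[L:F] = 2500

The tower law says that for any tower of field extensions F ⊂ K ⊂ L with finite degrees, [L:F] = [L:K] · [K:F]. Here this gives [L:F] = 50 · 50 = 2500.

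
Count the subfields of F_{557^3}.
F_{557^3} has 2 subfields

The subfields of F_{p^n} are exactly the fields F_{p^d} for d | n (each is the fixed field of the unique index-d subgroup of Gal(F_{p^n}/F_p) ≅ Z/nZ). The divisors of n = 3 are {1, 3}, giving 2 subfields: F_{557^1}, F_{557^3}.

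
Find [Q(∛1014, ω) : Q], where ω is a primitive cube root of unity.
[Q(∛1014, ω) : Q] = 6

[Q(∛1014):Q] = 3 (min poly x^3 - 1014, irreducible since 1014 is not a perfect cube). [Q(ω):Q] = 2 (min poly x^2 + x + 1). Since Q(∛1014) ⊂ R and ω ∉ R, we have ω ∉ Q(∛1014), so x^2 + x + 1 remains irreducible over Q(∛1014) and [Q(∛1014, ω) : Q(∛1014)] = 2. By the tower law, [Q(∛1014, ω) : Q] = 3 · 2 = 6. (In fact Q(∛1014, ω) is the splitting field of x^3 - 1014 over Q.)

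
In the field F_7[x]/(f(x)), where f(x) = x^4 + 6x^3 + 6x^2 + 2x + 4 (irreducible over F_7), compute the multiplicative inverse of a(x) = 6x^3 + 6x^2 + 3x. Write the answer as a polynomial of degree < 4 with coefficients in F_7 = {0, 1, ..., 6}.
a(x)^(-1) ≡ 2x^3 + 3x^2 + 3x + 1 (mod f(x))

Since f is irreducible over F_7, F_7[x]/(f) is a field and a(x) ≠ 0 has an inverse. Apply the extended Euclidean algorithm to f(x) and a(x) in F_7[x]: f(x) = (6x + 2)·a(x) + (4x^2 + 3x + 4);  a(x) = (5x + 3)·(4x^2 + 3x + 4) + (2x + 2);  (4x^2 + 3x + 4) = (2x + 3)·(2x + 2) + (5). The last nonzero remainder is the constant 5 = gcd(f, a) in F_7. Back-substituting through the division chain expresses 5 = s(x)·a(x) + t(x)·f(x) with s(x) ≡ 3x^3 + x^2 + x + 5 (mod f), so (3x^3 + x^2 + x + 5)·a(x) ≡ 5 (mod f). Multiplying by 5^(-1) ≡ 3 in F_7 gives a(x)^(-1) ≡ 3·(3x^3 + x^2 + x + 5) ≡ 2x^3 + 3x^2 + 3x + 1 (mod f). Check: (6x^3 + 6x^2 + 3x)·(2x^3 + 3x^2 + 3x + 1) = 5x^6 + 2x^5 + 5x^3 + x^2 + 3x ≡ 1 (mod x^4 + 6x^3 + 6x^2 + 2x + 4).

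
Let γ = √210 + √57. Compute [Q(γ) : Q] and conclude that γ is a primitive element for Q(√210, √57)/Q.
[Q(γ) : Q] = 4 (equivalently, Q(γ) = Q(√210, √57))

Obviously Q(γ) ⊆ Q(√210, √57), and [Q(√210, √57):Q] = 4 (since 210, 57 are distinct squarefree integers > 1 with 11970 not a perfect square). To show equality we compute the minimal polynomial of γ. From γ = √210 + √57: γ^2 = 210 + 2√(11970) + 57 = 267 + 2√(11970), so γ^2 - 267 = 2√(11970); squaring, (γ^2 - 267)^2 = 4·11970, i.e. γ^4 - 534γ^2 + 71289 - 47880 = 0, i.e. γ^4 - 534γ^2 + 23409 = 0. So γ is a root of x^4 - 534x^2 + 23409. This polynomial is irreducible over Q: it has no rational root (each ±√210 ± √57 is irrational), and any factorization into two quadratics over Q would force √(11970) ∈ Q (pairing opposite roots) or √210, √57 ∈ Q (other pairings), all impossible. Hence [Q(γ):Q] = 4 = [Q(√210, √57):Q], so Q(γ) = Q(√210, √57).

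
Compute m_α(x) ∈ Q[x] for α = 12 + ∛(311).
m_α(x) = x^3 - 36x^2 + 432x - 2039

Set β = α - 12 = ∛(311), so β^3 = 311. Then (α - 12)^3 - 311 = 0, i.e. α is a root of g(x) = (x - 12)^3 - 311 = x^3 - 36x^2 + 432x - 2039. Since g(x) = h(x - 12) where h(x) = x^3 - 311, and h is irreducible over Q (because 311 is not a perfect cube, so h has no rational root, and a monic cubic with no rational root is irreducible), g is also irreducible (irreducibility is preserved under the substitution x → x - 12). Hence m_α(x) = x^3 - 36x^2 + 432x - 2039.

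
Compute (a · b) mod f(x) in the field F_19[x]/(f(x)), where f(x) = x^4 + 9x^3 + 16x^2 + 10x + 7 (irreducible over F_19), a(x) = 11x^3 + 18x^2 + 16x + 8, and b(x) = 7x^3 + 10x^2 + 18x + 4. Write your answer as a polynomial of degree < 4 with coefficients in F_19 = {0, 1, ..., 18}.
a · b ≡ 5x^3 + 11x^2 + 2x + 14 (mod f(x))

Multiply in F_19[x]: a(x)·b(x) = (11x^3 + 18x^2 + 16x + 8)·(7x^3 + 10x^2 + 18x + 4) = x^6 + 8x^5 + 15x^4 + 14x^3 + 3x^2 + 18x + 13. This has degree ≥ 4, so divide by f(x) over F_19: x^6 + 8x^5 + 15x^4 + 14x^3 + 3x^2 + 18x + 13 = (x^2 + 18x + 8)·(x^4 + 9x^3 + 16x^2 + 10x + 7) + (5x^3 + 11x^2 + 2x + 14). Hence a·b ≡ 5x^3 + 11x^2 + 2x + 14 (mod f). (F_19[x]/(f) is a field with 19^4 = 130321 elements since f is irreducible of degree 4.)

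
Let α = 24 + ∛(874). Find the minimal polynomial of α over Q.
m_α(x) = x^3 - 72x^2 + 1728x - 14698

Set β = α - 24 = ∛(874), so β^3 = 874. Then (α - 24)^3 - 874 = 0, i.e. α is a root of g(x) = (x - 24)^3 - 874 = x^3 - 72x^2 + 1728x - 14698. Since g(x) = h(x - 24) where h(x) = x^3 - 874, and h is irreducible over Q (because 874 is not a perfect cube, so h has no rational root, and a monic cubic with no rational root is irreducible), g is also irreducible (irreducibility is preserved under the substitution x → x - 24). Hence m_α(x) = x^3 - 72x^2 + 1728x - 14698.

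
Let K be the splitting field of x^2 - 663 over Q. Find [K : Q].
[K : Q] = 2

f(x) = x^2 - 663 factors as (x - √663)(x + √663). The splitting field is K = Q(√663). Since 663 is squarefree and > 1, it is not a perfect square, so x^2 - 663 is irreducible over Q and [Q(√663) : Q] = 2. Hence [K : Q] = 2.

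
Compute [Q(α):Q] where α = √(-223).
[Q(α):Q] = 2

[Q(α):Q] equals the degree of the minimal polynomial of α. Here α^2 = -223 and x^2 + 223 is irreducible (d = -223 is squarefree, ≠ 1, hence not a square), so deg(m_α) = 2. Thus [Q(α):Q] = 2.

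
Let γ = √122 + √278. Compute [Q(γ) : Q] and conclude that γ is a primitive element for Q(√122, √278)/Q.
[Q(γ) : Q] = 4 (equivalently, Q(γ) = Q(√122, √278))

Obviously Q(γ) ⊆ Q(√122, √278), and [Q(√122, √278):Q] = 4 (since 122, 278 are distinct squarefree integers > 1 with 33916 not a perfect square). To show equality we compute the minimal polynomial of γ. From γ = √122 + √278: γ^2 = 122 + 2√(33916) + 278 = 400 + 2√(33916), so γ^2 - 400 = 2√(33916); squaring, (γ^2 - 400)^2 = 4·33916, i.e. γ^4 - 800γ^2 + 160000 - 135664 = 0, i.e. γ^4 - 800γ^2 + 24336 = 0. So γ is a root of x^4 - 800x^2 + 24336. This polynomial is irreducible over Q: it has no rational root (each ±√122 ± √278 is irrational), and any factorization into two quadratics over Q would force √(33916) ∈ Q (pairing opposite roots) or √122, √278 ∈ Q (other pairings), all impossible. Hence [Q(γ):Q] = 4 = [Q(√122, √278):Q], so Q(γ) = Q(√122, √278).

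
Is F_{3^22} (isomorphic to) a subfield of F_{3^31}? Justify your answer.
No: F_{3^22} is not a subfield of F_{3^31}

F_{p^m} embeds in F_{p^n} iff m | n. Here 22 ∤ 31 (since 31 = 1·22 + 9 with remainder 9 ≠ 0), so F_{3^22} is not a subfield of F_{3^31}. Equivalently: if it were, the tower law would give 22 = [F_{3^22}:F_3] dividing [F_{3^31}:F_3] = 31, contradiction.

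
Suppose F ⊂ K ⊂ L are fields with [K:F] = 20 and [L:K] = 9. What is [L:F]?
[L:F] = 180

The tower law says that for any tower of field extensions F ⊂ K ⊂ L with finite degrees, [L:F] = [L:K] · [K:F]. Here this gives [L:F] = 9 · 20 = 180.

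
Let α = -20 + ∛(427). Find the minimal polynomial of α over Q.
m_α(x) = x^3 + 60x^2 + 1200x + 7573

Set β = α + 20 = ∛(427), so β^3 = 427. Then (α + 20)^3 - 427 = 0, i.e. α is a root of g(x) = (x + 20)^3 - 427 = x^3 + 60x^2 + 1200x + 7573. Since g(x) = h(x + 20) where h(x) = x^3 - 427, and h is irreducible over Q (because 427 is not a perfect cube, so h has no rational root, and a monic cubic with no rational root is irreducible), g is also irreducible (irreducibility is preserved under the substitution x → x + 20). Hence m_α(x) = x^3 + 60x^2 + 1200x + 7573.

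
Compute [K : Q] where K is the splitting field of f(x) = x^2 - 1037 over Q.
[K : Q] = 2

f(x) = x^2 - 1037 factors as (x - √1037)(x + √1037). The splitting field is K = Q(√1037). Since 1037 is squarefree and > 1, it is not a perfect square, so x^2 - 1037 is irreducible over Q and [Q(√1037) : Q] = 2. Hence [K : Q] = 2.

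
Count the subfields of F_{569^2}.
F_{569^2} has 2 subfields

The subfields of F_{p^n} are exactly the fields F_{p^d} for d | n (each is the fixed field of the unique index-d subgroup of Gal(F_{p^n}/F_p) ≅ Z/nZ). The divisors of n = 2 are {1, 2}, giving 2 subfields: F_{569^1}, F_{569^2}.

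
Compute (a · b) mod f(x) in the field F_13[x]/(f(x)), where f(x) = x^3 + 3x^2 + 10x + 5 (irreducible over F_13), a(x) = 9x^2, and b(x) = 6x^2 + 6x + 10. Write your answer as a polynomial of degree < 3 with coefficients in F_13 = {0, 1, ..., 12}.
a · b ≡ 4x^2 + 4x + 7 (mod f(x))

Multiply in F_13[x]: a(x)·b(x) = (9x^2)·(6x^2 + 6x + 10) = 2x^4 + 2x^3 + 12x^2. This has degree ≥ 3, so divide by f(x) over F_13: 2x^4 + 2x^3 + 12x^2 = (2x + 9)·(x^3 + 3x^2 + 10x + 5) + (4x^2 + 4x + 7). Hence a·b ≡ 4x^2 + 4x + 7 (mod f). (F_13[x]/(f) is a field with 13^3 = 2197 elements since f is irreducible of degree 3.)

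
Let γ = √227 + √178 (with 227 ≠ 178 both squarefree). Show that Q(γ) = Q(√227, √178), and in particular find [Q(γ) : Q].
[Q(γ) : Q] = 4 (equivalently, Q(γ) = Q(√227, √178))

Obviously Q(γ) ⊆ Q(√227, √178), and [Q(√227, √178):Q] = 4 (since 227, 178 are distinct squarefree integers > 1 with 40406 not a perfect square). To show equality we compute the minimal polynomial of γ. From γ = √227 + √178: γ^2 = 227 + 2√(40406) + 178 = 405 + 2√(40406), so γ^2 - 405 = 2√(40406); squaring, (γ^2 - 405)^2 = 4·40406, i.e. γ^4 - 810γ^2 + 164025 - 161624 = 0, i.e. γ^4 - 810γ^2 + 2401 = 0. So γ is a root of x^4 - 810x^2 + 2401. This polynomial is irreducible over Q: it has no rational root (each ±√227 ± √178 is irrational), and any factorization into two quadratics over Q would force √(40406) ∈ Q (pairing opposite roots) or √227, √178 ∈ Q (other pairings), all impossible. Hence [Q(γ):Q] = 4 = [Q(√227, √178):Q], so Q(γ) = Q(√227, √178).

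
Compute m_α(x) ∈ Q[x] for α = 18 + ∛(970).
m_α(x) = x^3 - 54x^2 + 972x - 6802

Set β = α - 18 = ∛(970), so β^3 = 970. Then (α - 18)^3 - 970 = 0, i.e. α is a root of g(x) = (x - 18)^3 - 970 = x^3 - 54x^2 + 972x - 6802. Since g(x) = h(x - 18) where h(x) = x^3 - 970, and h is irreducible over Q (because 970 is not a perfect cube, so h has no rational root, and a monic cubic with no rational root is irreducible), g is also irreducible (irreducibility is preserved under the substitution x → x - 18). Hence m_α(x) = x^3 - 54x^2 + 972x - 6802.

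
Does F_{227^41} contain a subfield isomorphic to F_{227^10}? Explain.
No: F_{227^10} is not a subfield of F_{227^41}

F_{p^m} embeds in F_{p^n} iff m | n. Here 10 ∤ 41 (since 41 = 4·10 + 1 with remainder 1 ≠ 0), so F_{227^10} is not a subfield of F_{227^41}. Equivalently: if it were, the tower law would give 10 = [F_{227^10}:F_227] dividing [F_{227^41}:F_227] = 41, contradiction.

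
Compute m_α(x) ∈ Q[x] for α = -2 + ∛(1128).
m_α(x) = x^3 + 6x^2 + 12x - 1120

Set β = α + 2 = ∛(1128), so β^3 = 1128. Then (α + 2)^3 - 1128 = 0, i.e. α is a root of g(x) = (x + 2)^3 - 1128 = x^3 + 6x^2 + 12x - 1120. Since g(x) = h(x + 2) where h(x) = x^3 - 1128, and h is irreducible over Q (because 1128 is not a perfect cube, so h has no rational root, and a monic cubic with no rational root is irreducible), g is also irreducible (irreducibility is preserved under the substitution x → x + 2). Hence m_α(x) = x^3 + 6x^2 + 12x - 1120.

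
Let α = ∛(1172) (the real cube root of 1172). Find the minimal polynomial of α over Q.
m_α(x) = x^3 - 1172

α satisfies α^3 = 1172, so x^3 - 1172 annihilates α. By the rational root test, a rational root p/q (in lowest terms) of x^3 - 1172 would satisfy p^3 = 1172 q^3, forcing q = 1 and p^3 = 1172; but 1172 is not a perfect cube, contradiction. A monic cubic over Q with no rational root is irreducible (any nontrivial factorization would include a linear factor). Hence x^3 - 1172 is the minimal polynomial of α, and in particular [Q(α):Q] = 3.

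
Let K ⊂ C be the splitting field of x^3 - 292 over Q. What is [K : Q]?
[K : Q] = 6

The roots of x^3 - 292 are ∛292, ω∛292, ω^2∛292 where ω = e^(2πi/3) is a primitive cube root of unity, so K = Q(∛292, ω). Now [Q(∛292):Q] = 3 (since 292 is not a perfect cube, x^3 - 292 is irreducible) and [Q(ω):Q] = 2. Both 2 and 3 divide [K:Q], and [K:Q] ≤ 3·2 = 6, so [K:Q] = 6. (Equivalently: Q(∛292) ⊂ R but ω ∉ R, so [K : Q(∛292)] = 2.)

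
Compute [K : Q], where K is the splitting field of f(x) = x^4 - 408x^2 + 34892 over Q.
[K : Q] = 4

Solving the quadratic in x^2: x^2 = (408 ± √(408^2 - 4·34892))/2 = (408 ± √26896)/2 = (408 ± 164)/2, giving x^2 = 122 or x^2 = 286. So f(x) = (x^2 - 122)(x^2 - 286) and the roots of f are ±√122, ±√286. Hence the splitting field is K = Q(√122, √286). Since 122 and 286 are distinct squarefree integers > 1, their product 34892 is not a perfect square, so √286 ∉ Q(√122). By the tower law [K:Q] = [Q(√122,√286):Q(√122)] · [Q(√122):Q] = 2 · 2 = 4.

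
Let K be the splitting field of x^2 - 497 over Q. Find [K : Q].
[K : Q] = 2

f(x) = x^2 - 497 factors as (x - √497)(x + √497). The splitting field is K = Q(√497). Since 497 is squarefree and > 1, it is not a perfect square, so x^2 - 497 is irreducible over Q and [Q(√497) : Q] = 2. Hence [K : Q] = 2.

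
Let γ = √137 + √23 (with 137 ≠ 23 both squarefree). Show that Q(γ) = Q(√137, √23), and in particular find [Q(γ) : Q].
[Q(γ) : Q] = 4 (equivalently, Q(γ) = Q(√137, √23))

Obviously Q(γ) ⊆ Q(√137, √23), and [Q(√137, √23):Q] = 4 (since 137, 23 are distinct squarefree integers > 1 with 3151 not a perfect square). To show equality we compute the minimal polynomial of γ. From γ = √137 + √23: γ^2 = 137 + 2√(3151) + 23 = 160 + 2√(3151), so γ^2 - 160 = 2√(3151); squaring, (γ^2 - 160)^2 = 4·3151, i.e. γ^4 - 320γ^2 + 25600 - 12604 = 0, i.e. γ^4 - 320γ^2 + 12996 = 0. So γ is a root of x^4 - 320x^2 + 12996. This polynomial is irreducible over Q: it has no rational root (each ±√137 ± √23 is irrational), and any factorization into two quadratics over Q would force √(3151) ∈ Q (pairing opposite roots) or √137, √23 ∈ Q (other pairings), all impossible. Hence [Q(γ):Q] = 4 = [Q(√137, √23):Q], so Q(γ) = Q(√137, √23).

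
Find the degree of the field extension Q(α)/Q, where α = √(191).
[Q(α):Q] = 2

[Q(α):Q] equals the degree of the minimal polynomial of α. Here α^2 = 191 and x^2 - 191 is irreducible (d = 191 is squarefree, ≠ 1, hence not a square), so deg(m_α) = 2. Thus [Q(α):Q] = 2.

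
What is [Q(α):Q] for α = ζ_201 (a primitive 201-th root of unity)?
[Q(α):Q] = 132

The minimal polynomial of ζ_201 over Q is the 201-th cyclotomic polynomial Φ_201(x), which is irreducible over Q and has degree φ(201) = 132. Hence [Q(α):Q] = φ(201) = 132.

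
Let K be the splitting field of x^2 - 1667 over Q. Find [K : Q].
[K : Q] = 2

f(x) = x^2 - 1667 factors as (x - √1667)(x + √1667). The splitting field is K = Q(√1667). Since 1667 is squarefree and > 1, it is not a perfect square, so x^2 - 1667 is irreducible over Q and [Q(√1667) : Q] = 2. Hence [K : Q] = 2.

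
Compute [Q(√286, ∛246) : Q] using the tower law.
[Q(√286, ∛246) : Q] = 6

Let L = Q(√286, ∛246). Since Q(√286) ⊂ L and [Q(√286):Q] = 2, the tower law gives 2 | [L:Q]. Likewise Q(∛246) ⊂ L with [Q(∛246):Q] = 3 (because 246 is not a perfect cube), so 3 | [L:Q]. As gcd(2,3) = 1, [L:Q] is divisible by 6. Conversely L is generated over Q by √286 and ∛246, so [L:Q] ≤ 2·3 = 6. Therefore [Q(√286, ∛246) : Q] = 6.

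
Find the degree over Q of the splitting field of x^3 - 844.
[K : Q] = 6

The roots of x^3 - 844 are ∛844, ω∛844, ω^2∛844 where ω = e^(2πi/3) is a primitive cube root of unity, so K = Q(∛844, ω). Now [Q(∛844):Q] = 3 (since 844 is not a perfect cube, x^3 - 844 is irreducible) and [Q(ω):Q] = 2. Both 2 and 3 divide [K:Q], and [K:Q] ≤ 3·2 = 6, so [K:Q] = 6. (Equivalently: Q(∛844) ⊂ R but ω ∉ R, so [K : Q(∛844)] = 2.)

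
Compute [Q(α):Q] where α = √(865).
[Q(α):Q] = 2

[Q(α):Q] equals the degree of the minimal polynomial of α. Here α^2 = 865 and x^2 - 865 is irreducible (d = 865 is squarefree, ≠ 1, hence not a square), so deg(m_α) = 2. Thus [Q(α):Q] = 2.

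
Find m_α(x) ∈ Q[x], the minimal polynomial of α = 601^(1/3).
m_α(x) = x^3 - 601

α satisfies α^3 = 601, so x^3 - 601 annihilates α. By the rational root test, a rational root p/q (in lowest terms) of x^3 - 601 would satisfy p^3 = 601 q^3, forcing q = 1 and p^3 = 601; but 601 is not a perfect cube, contradiction. A monic cubic over Q with no rational root is irreducible (any nontrivial factorization would include a linear factor). Hence x^3 - 601 is the minimal polynomial of α, and in particular [Q(α):Q] = 3.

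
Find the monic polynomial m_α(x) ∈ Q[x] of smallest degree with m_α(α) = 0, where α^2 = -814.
m_α(x) = x^2 + 814

α satisfies α^2 + 814 = 0, so x^2 + 814 annihilates α. Since d = -814 is squarefree and ≠ 1, it is not a perfect square in Q, so x^2 + 814 has no rational root and is therefore irreducible over Q (a degree-2 polynomial over a field is irreducible iff it has no root). Hence m_α(x) = x^2 + 814.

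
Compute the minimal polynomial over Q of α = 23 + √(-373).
m_α(x) = x^2 - 46x + 902

From α - 23 = √(-373), squaring gives (α - 23)^2 = -373, i.e. α^2 - 46α + 529 = -373, so α^2 - 46α + 902 = 0. The discriminant of x^2 - 46x + 902 is (-46)^2 - 4·(902) = 2116 - 3608 = -1492, and 4·(-373) is not a perfect square in Q since -373 is squarefree and ≠ 1. Hence x^2 - 46x + 902 is irreducible over Q and is the minimal polynomial of α.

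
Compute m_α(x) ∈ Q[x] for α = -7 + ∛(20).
m_α(x) = x^3 + 21x^2 + 147x + 323

Set β = α + 7 = ∛(20), so β^3 = 20. Then (α + 7)^3 - 20 = 0, i.e. α is a root of g(x) = (x + 7)^3 - 20 = x^3 + 21x^2 + 147x + 323. Since g(x) = h(x + 7) where h(x) = x^3 - 20, and h is irreducible over Q (because 20 is not a perfect cube, so h has no rational root, and a monic cubic with no rational root is irreducible), g is also irreducible (irreducibility is preserved under the substitution x → x + 7). Hence m_α(x) = x^3 + 21x^2 + 147x + 323.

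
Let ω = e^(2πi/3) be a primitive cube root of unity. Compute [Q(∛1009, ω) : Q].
[Q(∛1009, ω) : Q] = 6

[Q(∛1009):Q] = 3 (min poly x^3 - 1009, irreducible since 1009 is not a perfect cube). [Q(ω):Q] = 2 (min poly x^2 + x + 1). Since Q(∛1009) ⊂ R and ω ∉ R, we have ω ∉ Q(∛1009), so x^2 + x + 1 remains irreducible over Q(∛1009) and [Q(∛1009, ω) : Q(∛1009)] = 2. By the tower law, [Q(∛1009, ω) : Q] = 3 · 2 = 6. (In fact Q(∛1009, ω) is the splitting field of x^3 - 1009 over Q.)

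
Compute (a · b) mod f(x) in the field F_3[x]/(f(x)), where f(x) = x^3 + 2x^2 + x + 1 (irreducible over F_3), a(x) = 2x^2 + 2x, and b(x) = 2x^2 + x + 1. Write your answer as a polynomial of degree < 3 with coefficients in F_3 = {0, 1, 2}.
a · b ≡ x^2 + 2 (mod f(x))

Multiply in F_3[x]: a(x)·b(x) = (2x^2 + 2x)·(2x^2 + x + 1) = x^4 + x^2 + 2x. This has degree ≥ 3, so divide by f(x) over F_3: x^4 + x^2 + 2x = (x + 1)·(x^3 + 2x^2 + x + 1) + (x^2 + 2). Hence a·b ≡ x^2 + 2 (mod f). (F_3[x]/(f) is a field with 3^3 = 27 elements since f is irreducible of degree 3.)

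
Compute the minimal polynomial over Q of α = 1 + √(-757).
m_α(x) = x^2 - 2x + 758

From α - 1 = √(-757), squaring gives (α - 1)^2 = -757, i.e. α^2 - 2α + 1 = -757, so α^2 - 2α + 758 = 0. The discriminant of x^2 - 2x + 758 is (-2)^2 - 4·(758) = 4 - 3032 = -3028, and 4·(-757) is not a perfect square in Q since -757 is squarefree and ≠ 1. Hence x^2 - 2x + 758 is irreducible over Q and is the minimal polynomial of α.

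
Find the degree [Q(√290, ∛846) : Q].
[Q(√290, ∛846) : Q] = 6

Let L = Q(√290, ∛846). Since Q(√290) ⊂ L and [Q(√290):Q] = 2, the tower law gives 2 | [L:Q]. Likewise Q(∛846) ⊂ L with [Q(∛846):Q] = 3 (because 846 is not a perfect cube), so 3 | [L:Q]. As gcd(2,3) = 1, [L:Q] is divisible by 6. Conversely L is generated over Q by √290 and ∛846, so [L:Q] ≤ 2·3 = 6. Therefore [Q(√290, ∛846) : Q] = 6.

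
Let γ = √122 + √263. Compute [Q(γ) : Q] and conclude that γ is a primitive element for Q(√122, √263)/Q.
[Q(γ) : Q] = 4 (equivalently, Q(γ) = Q(√122, √263))

Obviously Q(γ) ⊆ Q(√122, √263), and [Q(√122, √263):Q] = 4 (since 122, 263 are distinct squarefree integers > 1 with 32086 not a perfect square). To show equality we compute the minimal polynomial of γ. From γ = √122 + √263: γ^2 = 122 + 2√(32086) + 263 = 385 + 2√(32086), so γ^2 - 385 = 2√(32086); squaring, (γ^2 - 385)^2 = 4·32086, i.e. γ^4 - 770γ^2 + 148225 - 128344 = 0, i.e. γ^4 - 770γ^2 + 19881 = 0. So γ is a root of x^4 - 770x^2 + 19881. This polynomial is irreducible over Q: it has no rational root (each ±√122 ± √263 is irrational), and any factorization into two quadratics over Q would force √(32086) ∈ Q (pairing opposite roots) or √122, √263 ∈ Q (other pairings), all impossible. Hence [Q(γ):Q] = 4 = [Q(√122, √263):Q], so Q(γ) = Q(√122, √263).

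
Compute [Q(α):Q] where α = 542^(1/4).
[Q(α):Q] = 4

α is a root of x^4 - 542. By Eisenstein's criterion at the prime p = 2 (which divides the constant term 542 but p^2 = 4 does not, since 542 is squarefree), x^4 - 542 is irreducible over Q. Hence [Q(α):Q] = 4.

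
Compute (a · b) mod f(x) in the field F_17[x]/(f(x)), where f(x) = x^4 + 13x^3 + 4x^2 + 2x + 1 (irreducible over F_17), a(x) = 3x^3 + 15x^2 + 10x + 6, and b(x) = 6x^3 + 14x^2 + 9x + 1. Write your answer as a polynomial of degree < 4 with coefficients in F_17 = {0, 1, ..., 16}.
a · b ≡ 5x^3 + 2x^2 + 5x + 2 (mod f(x))

Multiply in F_17[x]: a(x)·b(x) = (3x^3 + 15x^2 + 10x + 6)·(6x^3 + 14x^2 + 9x + 1) = x^6 + 13x^5 + 8x^4 + 8x^3 + 2x^2 + 13x + 6. This has degree ≥ 4, so divide by f(x) over F_17: x^6 + 13x^5 + 8x^4 + 8x^3 + 2x^2 + 13x + 6 = (x^2 + 4)·(x^4 + 13x^3 + 4x^2 + 2x + 1) + (5x^3 + 2x^2 + 5x + 2). Hence a·b ≡ 5x^3 + 2x^2 + 5x + 2 (mod f). (F_17[x]/(f) is a field with 17^4 = 83521 elements since f is irreducible of degree 4.)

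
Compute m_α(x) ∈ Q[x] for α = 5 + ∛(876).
m_α(x) = x^3 - 15x^2 + 75x - 1001

Set β = α - 5 = ∛(876), so β^3 = 876. Then (α - 5)^3 - 876 = 0, i.e. α is a root of g(x) = (x - 5)^3 - 876 = x^3 - 15x^2 + 75x - 1001. Since g(x) = h(x - 5) where h(x) = x^3 - 876, and h is irreducible over Q (because 876 is not a perfect cube, so h has no rational root, and a monic cubic with no rational root is irreducible), g is also irreducible (irreducibility is preserved under the substitution x → x - 5). Hence m_α(x) = x^3 - 15x^2 + 75x - 1001.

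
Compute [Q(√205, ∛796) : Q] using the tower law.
[Q(√205, ∛796) : Q] = 6

Let L = Q(√205, ∛796). Since Q(√205) ⊂ L and [Q(√205):Q] = 2, the tower law gives 2 | [L:Q]. Likewise Q(∛796) ⊂ L with [Q(∛796):Q] = 3 (because 796 is not a perfect cube), so 3 | [L:Q]. As gcd(2,3) = 1, [L:Q] is divisible by 6. Conversely L is generated over Q by √205 and ∛796, so [L:Q] ≤ 2·3 = 6. Therefore [Q(√205, ∛796) : Q] = 6.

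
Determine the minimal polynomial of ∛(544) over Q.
m_α(x) = x^3 - 544

α satisfies α^3 = 544, so x^3 - 544 annihilates α. By the rational root test, a rational root p/q (in lowest terms) of x^3 - 544 would satisfy p^3 = 544 q^3, forcing q = 1 and p^3 = 544; but 544 is not a perfect cube, contradiction. A monic cubic over Q with no rational root is irreducible (any nontrivial factorization would include a linear factor). Hence x^3 - 544 is the minimal polynomial of α, and in particular [Q(α):Q] = 3.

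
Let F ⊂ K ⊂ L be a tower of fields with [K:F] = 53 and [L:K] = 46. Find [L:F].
[L:F] = 2438

The tower law says that for any tower of field extensions F ⊂ K ⊂ L with finite degrees, [L:F] = [L:K] · [K:F]. Here this gives [L:F] = 46 · 53 = 2438.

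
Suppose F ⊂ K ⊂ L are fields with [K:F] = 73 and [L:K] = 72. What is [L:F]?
[L:F] = 5256

The tower law says that for any tower of field extensions F ⊂ K ⊂ L with finite degrees, [L:F] = [L:K] · [K:F]. Here this gives [L:F] = 72 · 73 = 5256.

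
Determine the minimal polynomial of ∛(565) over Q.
m_α(x) = x^3 - 565

α satisfies α^3 = 565, so x^3 - 565 annihilates α. By the rational root test, a rational root p/q (in lowest terms) of x^3 - 565 would satisfy p^3 = 565 q^3, forcing q = 1 and p^3 = 565; but 565 is not a perfect cube, contradiction. A monic cubic over Q with no rational root is irreducible (any nontrivial factorization would include a linear factor). Hence x^3 - 565 is the minimal polynomial of α, and in particular [Q(α):Q] = 3.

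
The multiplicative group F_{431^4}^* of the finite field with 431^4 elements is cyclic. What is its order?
|F_{431^4}^*| = 34507149120

F_{431^4} has 431^4 = 34507149121 elements; its multiplicative group consists of all nonzero elements, so |F_{431^4}^*| = 34507149121 - 1 = 34507149120. (It is cyclic since any finite subgroup of the multiplicative group of a field is cyclic.)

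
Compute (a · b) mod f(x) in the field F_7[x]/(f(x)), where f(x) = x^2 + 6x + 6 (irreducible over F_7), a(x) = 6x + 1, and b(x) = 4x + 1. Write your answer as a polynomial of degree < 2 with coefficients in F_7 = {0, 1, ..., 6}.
a · b ≡ 6x + 4 (mod f(x))

Multiply in F_7[x]: a(x)·b(x) = (6x + 1)·(4x + 1) = 3x^2 + 3x + 1. This has degree ≥ 2, so divide by f(x) over F_7: 3x^2 + 3x + 1 = (3)·(x^2 + 6x + 6) + (6x + 4). Hence a·b ≡ 6x + 4 (mod f). (F_7[x]/(f) is a field with 7^2 = 49 elements since f is irreducible of degree 2.)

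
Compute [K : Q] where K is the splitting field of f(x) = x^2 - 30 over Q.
[K : Q] = 2

f(x) = x^2 - 30 factors as (x - √30)(x + √30). The splitting field is K = Q(√30). Since 30 is squarefree and > 1, it is not a perfect square, so x^2 - 30 is irreducible over Q and [Q(√30) : Q] = 2. Hence [K : Q] = 2.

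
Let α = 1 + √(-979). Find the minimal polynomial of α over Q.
m_α(x) = x^2 - 2x + 980

From α - 1 = √(-979), squaring gives (α - 1)^2 = -979, i.e. α^2 - 2α + 1 = -979, so α^2 - 2α + 980 = 0. The discriminant of x^2 - 2x + 980 is (-2)^2 - 4·(980) = 4 - 3920 = -3916, and 4·(-979) is not a perfect square in Q since -979 is squarefree and ≠ 1. Hence x^2 - 2x + 980 is irreducible over Q and is the minimal polynomial of α.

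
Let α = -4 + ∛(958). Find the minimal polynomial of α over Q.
m_α(x) = x^3 + 12x^2 + 48x - 894

Set β = α + 4 = ∛(958), so β^3 = 958. Then (α + 4)^3 - 958 = 0, i.e. α is a root of g(x) = (x + 4)^3 - 958 = x^3 + 12x^2 + 48x - 894. Since g(x) = h(x + 4) where h(x) = x^3 - 958, and h is irreducible over Q (because 958 is not a perfect cube, so h has no rational root, and a monic cubic with no rational root is irreducible), g is also irreducible (irreducibility is preserved under the substitution x → x + 4). Hence m_α(x) = x^3 + 12x^2 + 48x - 894.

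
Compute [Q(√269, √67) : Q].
[Q(√269, √67) : Q] = 4

[Q(√269):Q] = 2 (min poly x^2 - 269, irreducible since 269 is squarefree > 1). For the top step, suppose √67 ∈ Q(√269), say √67 = c + d√269 with c, d ∈ Q. Squaring: 67 = c^2 + 269d^2 + 2cd√269. Since √269 ∉ Q this forces 2cd = 0. If d = 0 then √67 = c ∈ Q, contradicting 67 squarefree > 1. If c = 0 then 67 = 269d^2, so 269·67 = (269d)^2 is a perfect square in Q — but 269·67 = 18023 is not a perfect square (since 269 and 67 are distinct squarefree integers). Contradiction. Hence √67 ∉ Q(√269), so x^2 - 67 stays irreducible over Q(√269) and [Q(√269, √67) : Q(√269)] = 2. By the tower law, [Q(√269, √67) : Q] = 2 · 2 = 4.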